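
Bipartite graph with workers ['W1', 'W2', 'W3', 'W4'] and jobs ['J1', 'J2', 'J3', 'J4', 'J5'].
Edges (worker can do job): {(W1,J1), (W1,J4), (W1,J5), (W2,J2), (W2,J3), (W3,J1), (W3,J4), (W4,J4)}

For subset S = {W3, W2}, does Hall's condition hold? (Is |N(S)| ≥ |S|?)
Yes: |N(S)| = 4, |S| = 2

Subset S = {W3, W2}
Neighbors N(S) = {J1, J2, J3, J4}

|N(S)| = 4, |S| = 2
Hall's condition: |N(S)| ≥ |S| is satisfied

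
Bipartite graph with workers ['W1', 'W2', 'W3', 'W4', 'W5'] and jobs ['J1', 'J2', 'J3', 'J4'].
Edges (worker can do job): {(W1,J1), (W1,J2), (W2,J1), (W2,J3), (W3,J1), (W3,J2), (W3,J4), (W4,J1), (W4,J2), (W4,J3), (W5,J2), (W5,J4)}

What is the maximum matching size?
Maximum matching size = 4

Maximum matching: {(W2,J3), (W3,J2), (W4,J1), (W5,J4)}
Size: 4

This assigns 4 workers to 4 distinct jobs.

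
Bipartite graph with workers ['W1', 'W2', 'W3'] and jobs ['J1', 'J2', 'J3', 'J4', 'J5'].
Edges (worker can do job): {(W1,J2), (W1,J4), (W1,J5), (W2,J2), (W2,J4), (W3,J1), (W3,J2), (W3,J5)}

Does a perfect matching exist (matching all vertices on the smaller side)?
Yes, perfect matching exists (size 3)

Perfect matching: {(W1,J4), (W2,J2), (W3,J5)}
All 3 vertices on the smaller side are matched.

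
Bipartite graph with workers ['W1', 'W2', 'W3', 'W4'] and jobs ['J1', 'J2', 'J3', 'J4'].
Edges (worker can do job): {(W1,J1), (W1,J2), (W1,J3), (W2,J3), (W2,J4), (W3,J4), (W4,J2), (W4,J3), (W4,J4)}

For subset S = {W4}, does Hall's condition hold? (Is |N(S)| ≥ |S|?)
Yes: |N(S)| = 3, |S| = 1

Subset S = {W4}
Neighbors N(S) = {J2, J3, J4}

|N(S)| = 3, |S| = 1
Hall's condition: |N(S)| ≥ |S| is satisfied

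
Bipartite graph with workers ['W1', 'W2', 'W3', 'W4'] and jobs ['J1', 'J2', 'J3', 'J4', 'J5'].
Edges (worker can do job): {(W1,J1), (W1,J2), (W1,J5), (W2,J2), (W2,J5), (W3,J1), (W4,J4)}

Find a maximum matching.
Matching: {(W1,J5), (W2,J2), (W3,J1), (W4,J4)}

Maximum matching (size 4):
  W1 → J5
  W2 → J2
  W3 → J1
  W4 → J4

Each worker is assigned to at most one job, and each job to at most one worker.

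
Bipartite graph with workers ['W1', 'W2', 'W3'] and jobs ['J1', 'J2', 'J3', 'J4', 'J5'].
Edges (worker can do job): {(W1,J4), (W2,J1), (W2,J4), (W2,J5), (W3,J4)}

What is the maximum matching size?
Maximum matching size = 2

Maximum matching: {(W2,J1), (W3,J4)}
Size: 2

This assigns 2 workers to 2 distinct jobs.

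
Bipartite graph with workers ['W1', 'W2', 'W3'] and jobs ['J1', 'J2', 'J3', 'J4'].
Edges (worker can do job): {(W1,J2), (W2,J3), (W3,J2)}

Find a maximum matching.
Matching: {(W2,J3), (W3,J2)}

Maximum matching (size 2):
  W2 → J3
  W3 → J2

Each worker is assigned to at most one job, and each job to at most one worker.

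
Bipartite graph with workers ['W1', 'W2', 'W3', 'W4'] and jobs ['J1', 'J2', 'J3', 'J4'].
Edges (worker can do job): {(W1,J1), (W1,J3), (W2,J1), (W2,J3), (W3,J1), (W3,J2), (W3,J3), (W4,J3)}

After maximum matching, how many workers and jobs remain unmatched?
Unmatched: 1 workers, 1 jobs

Maximum matching size: 3
Workers: 4 total, 3 matched, 1 unmatched
Jobs: 4 total, 3 matched, 1 unmatched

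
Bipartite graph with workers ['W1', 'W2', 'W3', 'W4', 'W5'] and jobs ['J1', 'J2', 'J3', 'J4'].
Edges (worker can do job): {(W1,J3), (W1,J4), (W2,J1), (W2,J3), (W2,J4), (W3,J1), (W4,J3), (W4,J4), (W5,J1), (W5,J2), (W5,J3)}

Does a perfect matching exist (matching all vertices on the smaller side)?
Yes, perfect matching exists (size 4)

Perfect matching: {(W1,J3), (W3,J1), (W4,J4), (W5,J2)}
All 4 vertices on the smaller side are matched.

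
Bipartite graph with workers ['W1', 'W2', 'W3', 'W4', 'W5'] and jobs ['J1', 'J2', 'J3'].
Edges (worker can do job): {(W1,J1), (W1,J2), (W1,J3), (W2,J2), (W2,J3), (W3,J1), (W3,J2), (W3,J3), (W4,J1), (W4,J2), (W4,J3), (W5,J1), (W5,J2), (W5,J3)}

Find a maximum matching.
Matching: {(W3,J2), (W4,J3), (W5,J1)}

Maximum matching (size 3):
  W3 → J2
  W4 → J3
  W5 → J1

Each worker is assigned to at most one job, and each job to at most one worker.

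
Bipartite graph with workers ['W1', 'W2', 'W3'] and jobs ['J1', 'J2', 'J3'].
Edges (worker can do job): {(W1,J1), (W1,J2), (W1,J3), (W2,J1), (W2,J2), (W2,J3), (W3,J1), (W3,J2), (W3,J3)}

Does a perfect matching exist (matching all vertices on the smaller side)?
Yes, perfect matching exists (size 3)

Perfect matching: {(W1,J1), (W2,J2), (W3,J3)}
All 3 vertices on the smaller side are matched.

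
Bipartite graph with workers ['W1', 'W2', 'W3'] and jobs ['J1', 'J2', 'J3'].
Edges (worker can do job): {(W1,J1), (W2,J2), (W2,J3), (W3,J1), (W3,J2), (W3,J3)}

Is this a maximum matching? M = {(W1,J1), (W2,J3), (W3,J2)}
Yes, size 3 is maximum

Proposed matching has size 3.
Maximum matching size for this graph: 3.

This is a maximum matching.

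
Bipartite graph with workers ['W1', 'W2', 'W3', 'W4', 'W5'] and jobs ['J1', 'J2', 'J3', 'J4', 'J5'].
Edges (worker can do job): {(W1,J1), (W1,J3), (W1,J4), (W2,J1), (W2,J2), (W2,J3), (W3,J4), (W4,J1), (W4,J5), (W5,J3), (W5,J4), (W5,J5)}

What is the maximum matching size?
Maximum matching size = 5

Maximum matching: {(W1,J3), (W2,J2), (W3,J4), (W4,J1), (W5,J5)}
Size: 5

This assigns 5 workers to 5 distinct jobs.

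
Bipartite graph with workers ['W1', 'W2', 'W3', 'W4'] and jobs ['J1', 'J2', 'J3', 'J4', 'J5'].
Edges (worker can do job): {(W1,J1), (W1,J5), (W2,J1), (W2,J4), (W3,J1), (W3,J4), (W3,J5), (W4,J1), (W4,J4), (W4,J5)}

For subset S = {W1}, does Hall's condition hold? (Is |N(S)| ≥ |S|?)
Yes: |N(S)| = 2, |S| = 1

Subset S = {W1}
Neighbors N(S) = {J1, J5}

|N(S)| = 2, |S| = 1
Hall's condition: |N(S)| ≥ |S| is satisfied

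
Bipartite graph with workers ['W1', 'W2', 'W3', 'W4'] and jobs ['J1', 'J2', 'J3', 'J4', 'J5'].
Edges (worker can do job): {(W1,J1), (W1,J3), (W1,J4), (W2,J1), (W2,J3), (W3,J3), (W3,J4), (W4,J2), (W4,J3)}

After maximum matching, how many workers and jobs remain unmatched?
Unmatched: 0 workers, 1 jobs

Maximum matching size: 4
Workers: 4 total, 4 matched, 0 unmatched
Jobs: 5 total, 4 matched, 1 unmatched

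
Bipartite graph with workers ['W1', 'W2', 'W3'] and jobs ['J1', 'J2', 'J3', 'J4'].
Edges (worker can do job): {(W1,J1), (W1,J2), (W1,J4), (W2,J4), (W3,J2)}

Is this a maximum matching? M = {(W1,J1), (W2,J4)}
No, size 2 is not maximum

Proposed matching has size 2.
Maximum matching size for this graph: 3.

This is NOT maximum - can be improved to size 3.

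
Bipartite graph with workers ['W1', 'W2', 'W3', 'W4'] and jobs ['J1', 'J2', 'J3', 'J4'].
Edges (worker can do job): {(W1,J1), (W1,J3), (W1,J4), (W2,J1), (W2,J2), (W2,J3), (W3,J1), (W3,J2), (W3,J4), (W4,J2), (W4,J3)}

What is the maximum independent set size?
Maximum independent set = 4

By König's theorem:
- Min vertex cover = Max matching = 4
- Max independent set = Total vertices - Min vertex cover
- Max independent set = 8 - 4 = 4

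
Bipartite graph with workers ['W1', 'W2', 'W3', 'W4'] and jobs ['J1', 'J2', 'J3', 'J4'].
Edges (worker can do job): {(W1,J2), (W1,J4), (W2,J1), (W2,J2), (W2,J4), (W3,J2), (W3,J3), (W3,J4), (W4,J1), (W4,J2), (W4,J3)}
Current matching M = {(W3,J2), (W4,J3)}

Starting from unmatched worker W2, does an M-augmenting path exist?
Yes: W2 → J1

An M-augmenting path alternates non-matching / matching edges, starting and ending at unmatched vertices.
Path: W2 → J1
(J1 is unmatched in M, so the path is augmenting.)
Flipping edges along this path would increase |M| from 2 to 3.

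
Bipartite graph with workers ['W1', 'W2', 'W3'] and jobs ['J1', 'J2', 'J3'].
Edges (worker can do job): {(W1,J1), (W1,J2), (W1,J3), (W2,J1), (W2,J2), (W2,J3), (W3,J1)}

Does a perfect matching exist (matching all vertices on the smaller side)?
Yes, perfect matching exists (size 3)

Perfect matching: {(W1,J2), (W2,J3), (W3,J1)}
All 3 vertices on the smaller side are matched.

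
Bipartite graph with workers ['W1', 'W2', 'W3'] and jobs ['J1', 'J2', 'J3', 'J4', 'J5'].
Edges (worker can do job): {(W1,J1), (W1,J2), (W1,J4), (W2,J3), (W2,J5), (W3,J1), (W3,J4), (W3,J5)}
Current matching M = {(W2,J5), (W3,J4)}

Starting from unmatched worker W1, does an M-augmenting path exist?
Yes: W1 → J1

An M-augmenting path alternates non-matching / matching edges, starting and ending at unmatched vertices.
Path: W1 → J1
(J1 is unmatched in M, so the path is augmenting.)
Flipping edges along this path would increase |M| from 2 to 3.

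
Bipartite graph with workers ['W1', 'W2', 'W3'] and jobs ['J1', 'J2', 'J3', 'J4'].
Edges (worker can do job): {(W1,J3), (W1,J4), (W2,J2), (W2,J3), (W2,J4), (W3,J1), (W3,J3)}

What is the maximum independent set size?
Maximum independent set = 4

By König's theorem:
- Min vertex cover = Max matching = 3
- Max independent set = Total vertices - Min vertex cover
- Max independent set = 7 - 3 = 4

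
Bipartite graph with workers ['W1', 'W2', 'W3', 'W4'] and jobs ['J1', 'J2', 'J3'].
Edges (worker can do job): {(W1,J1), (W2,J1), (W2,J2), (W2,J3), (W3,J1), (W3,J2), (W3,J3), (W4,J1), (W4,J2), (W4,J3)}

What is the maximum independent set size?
Maximum independent set = 4

By König's theorem:
- Min vertex cover = Max matching = 3
- Max independent set = Total vertices - Min vertex cover
- Max independent set = 7 - 3 = 4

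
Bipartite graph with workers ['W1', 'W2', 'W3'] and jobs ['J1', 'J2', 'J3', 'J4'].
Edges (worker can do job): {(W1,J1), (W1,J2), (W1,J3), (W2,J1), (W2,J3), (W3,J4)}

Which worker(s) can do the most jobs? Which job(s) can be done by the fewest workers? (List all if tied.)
Most versatile: W1 (3 jobs); Least covered: J2, J4 (1 workers)

Worker degrees (jobs they can do): W1:3, W2:2, W3:1
Job degrees (workers who can do it): J1:2, J2:1, J3:2, J4:1

Maximum worker degree is 3, achieved by: W1
Minimum job degree is 1, achieved by: J2, J4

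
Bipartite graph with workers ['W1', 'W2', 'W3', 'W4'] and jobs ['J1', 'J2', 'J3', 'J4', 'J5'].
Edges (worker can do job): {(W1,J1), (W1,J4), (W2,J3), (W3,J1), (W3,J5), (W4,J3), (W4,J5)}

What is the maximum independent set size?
Maximum independent set = 5

By König's theorem:
- Min vertex cover = Max matching = 4
- Max independent set = Total vertices - Min vertex cover
- Max independent set = 9 - 4 = 5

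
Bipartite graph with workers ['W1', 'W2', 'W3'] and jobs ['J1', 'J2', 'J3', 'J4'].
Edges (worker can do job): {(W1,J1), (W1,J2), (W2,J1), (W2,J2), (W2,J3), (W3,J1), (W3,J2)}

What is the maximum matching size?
Maximum matching size = 3

Maximum matching: {(W1,J2), (W2,J3), (W3,J1)}
Size: 3

This assigns 3 workers to 3 distinct jobs.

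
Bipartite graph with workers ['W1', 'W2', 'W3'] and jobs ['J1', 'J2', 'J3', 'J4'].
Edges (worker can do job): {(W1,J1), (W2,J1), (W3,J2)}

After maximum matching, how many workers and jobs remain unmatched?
Unmatched: 1 workers, 2 jobs

Maximum matching size: 2
Workers: 3 total, 2 matched, 1 unmatched
Jobs: 4 total, 2 matched, 2 unmatched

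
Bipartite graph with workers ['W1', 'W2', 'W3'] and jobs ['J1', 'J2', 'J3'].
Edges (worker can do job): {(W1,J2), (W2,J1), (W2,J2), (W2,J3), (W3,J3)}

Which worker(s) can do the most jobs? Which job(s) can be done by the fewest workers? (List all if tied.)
Most versatile: W2 (3 jobs); Least covered: J1 (1 workers)

Worker degrees (jobs they can do): W1:1, W2:3, W3:1
Job degrees (workers who can do it): J1:1, J2:2, J3:2

Maximum worker degree is 3, achieved by: W2
Minimum job degree is 1, achieved by: J1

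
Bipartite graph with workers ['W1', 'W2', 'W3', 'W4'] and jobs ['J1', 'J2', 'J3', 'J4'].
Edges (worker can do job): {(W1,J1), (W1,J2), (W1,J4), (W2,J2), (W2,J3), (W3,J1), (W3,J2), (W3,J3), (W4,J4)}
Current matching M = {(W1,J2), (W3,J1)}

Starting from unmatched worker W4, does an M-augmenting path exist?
Yes: W4 → J4

An M-augmenting path alternates non-matching / matching edges, starting and ending at unmatched vertices.
Path: W4 → J4
(J4 is unmatched in M, so the path is augmenting.)
Flipping edges along this path would increase |M| from 2 to 3.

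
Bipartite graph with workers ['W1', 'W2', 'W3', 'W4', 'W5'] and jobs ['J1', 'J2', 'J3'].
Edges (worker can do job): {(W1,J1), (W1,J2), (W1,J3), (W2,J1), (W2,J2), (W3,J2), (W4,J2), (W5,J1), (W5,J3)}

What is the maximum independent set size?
Maximum independent set = 5

By König's theorem:
- Min vertex cover = Max matching = 3
- Max independent set = Total vertices - Min vertex cover
- Max independent set = 8 - 3 = 5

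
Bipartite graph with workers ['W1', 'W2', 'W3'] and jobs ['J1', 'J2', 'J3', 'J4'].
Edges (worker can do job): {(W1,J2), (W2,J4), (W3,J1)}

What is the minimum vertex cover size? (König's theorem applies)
Minimum vertex cover size = 3

By König's theorem: in bipartite graphs,
min vertex cover = max matching = 3

Maximum matching has size 3, so minimum vertex cover also has size 3.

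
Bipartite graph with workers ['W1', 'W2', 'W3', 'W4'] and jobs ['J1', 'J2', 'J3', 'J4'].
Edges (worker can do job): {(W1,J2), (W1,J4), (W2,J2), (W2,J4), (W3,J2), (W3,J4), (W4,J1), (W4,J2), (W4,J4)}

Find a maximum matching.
Matching: {(W1,J4), (W3,J2), (W4,J1)}

Maximum matching (size 3):
  W1 → J4
  W3 → J2
  W4 → J1

Each worker is assigned to at most one job, and each job to at most one worker.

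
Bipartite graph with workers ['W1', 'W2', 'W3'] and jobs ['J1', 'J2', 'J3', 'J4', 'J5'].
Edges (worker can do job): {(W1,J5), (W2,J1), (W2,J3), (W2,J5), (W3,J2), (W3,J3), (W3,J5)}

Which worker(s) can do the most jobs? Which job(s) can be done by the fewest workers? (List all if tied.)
Most versatile: W2, W3 (3 jobs); Least covered: J4 (0 workers)

Worker degrees (jobs they can do): W1:1, W2:3, W3:3
Job degrees (workers who can do it): J1:1, J2:1, J3:2, J4:0, J5:3

Maximum worker degree is 3, achieved by: W2, W3
Minimum job degree is 0, achieved by: J4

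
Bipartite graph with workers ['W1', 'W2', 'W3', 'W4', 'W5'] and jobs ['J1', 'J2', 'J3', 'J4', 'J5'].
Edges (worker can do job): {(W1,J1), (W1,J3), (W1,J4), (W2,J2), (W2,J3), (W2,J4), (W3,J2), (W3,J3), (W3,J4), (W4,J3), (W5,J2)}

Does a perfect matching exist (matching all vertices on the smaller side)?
No, maximum matching has size 4 < 5

Maximum matching has size 4, need 5 for perfect matching.
Unmatched workers: ['W2']
Unmatched jobs: ['J5']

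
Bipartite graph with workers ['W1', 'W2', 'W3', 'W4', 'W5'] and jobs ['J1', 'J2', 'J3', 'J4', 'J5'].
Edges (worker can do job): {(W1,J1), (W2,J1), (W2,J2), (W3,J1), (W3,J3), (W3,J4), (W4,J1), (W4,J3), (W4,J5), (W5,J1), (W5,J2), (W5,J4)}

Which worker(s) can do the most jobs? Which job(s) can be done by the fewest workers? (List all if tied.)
Most versatile: W3, W4, W5 (3 jobs); Least covered: J5 (1 workers)

Worker degrees (jobs they can do): W1:1, W2:2, W3:3, W4:3, W5:3
Job degrees (workers who can do it): J1:5, J2:2, J3:2, J4:2, J5:1

Maximum worker degree is 3, achieved by: W3, W4, W5
Minimum job degree is 1, achieved by: J5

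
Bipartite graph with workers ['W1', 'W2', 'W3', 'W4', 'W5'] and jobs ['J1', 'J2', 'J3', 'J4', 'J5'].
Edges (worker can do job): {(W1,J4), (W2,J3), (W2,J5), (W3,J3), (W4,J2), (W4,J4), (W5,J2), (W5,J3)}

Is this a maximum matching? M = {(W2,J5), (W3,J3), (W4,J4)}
No, size 3 is not maximum

Proposed matching has size 3.
Maximum matching size for this graph: 4.

This is NOT maximum - can be improved to size 4.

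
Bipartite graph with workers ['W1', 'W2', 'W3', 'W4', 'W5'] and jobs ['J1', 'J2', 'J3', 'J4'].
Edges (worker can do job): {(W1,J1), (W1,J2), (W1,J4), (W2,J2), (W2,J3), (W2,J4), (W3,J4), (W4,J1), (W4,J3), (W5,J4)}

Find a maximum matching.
Matching: {(W1,J2), (W2,J3), (W3,J4), (W4,J1)}

Maximum matching (size 4):
  W1 → J2
  W2 → J3
  W3 → J4
  W4 → J1

Each worker is assigned to at most one job, and each job to at most one worker.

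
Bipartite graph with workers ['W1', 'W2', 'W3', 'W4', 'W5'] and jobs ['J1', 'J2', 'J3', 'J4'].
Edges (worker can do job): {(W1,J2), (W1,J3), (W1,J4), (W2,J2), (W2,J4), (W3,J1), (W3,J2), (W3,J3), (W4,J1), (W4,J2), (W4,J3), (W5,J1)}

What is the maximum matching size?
Maximum matching size = 4

Maximum matching: {(W1,J4), (W3,J3), (W4,J2), (W5,J1)}
Size: 4

This assigns 4 workers to 4 distinct jobs.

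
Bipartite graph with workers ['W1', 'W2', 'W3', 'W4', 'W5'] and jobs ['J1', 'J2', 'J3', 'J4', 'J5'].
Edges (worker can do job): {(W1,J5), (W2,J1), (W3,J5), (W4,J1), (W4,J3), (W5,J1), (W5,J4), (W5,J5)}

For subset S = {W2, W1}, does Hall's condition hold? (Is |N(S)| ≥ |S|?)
Yes: |N(S)| = 2, |S| = 2

Subset S = {W2, W1}
Neighbors N(S) = {J1, J5}

|N(S)| = 2, |S| = 2
Hall's condition: |N(S)| ≥ |S| is satisfied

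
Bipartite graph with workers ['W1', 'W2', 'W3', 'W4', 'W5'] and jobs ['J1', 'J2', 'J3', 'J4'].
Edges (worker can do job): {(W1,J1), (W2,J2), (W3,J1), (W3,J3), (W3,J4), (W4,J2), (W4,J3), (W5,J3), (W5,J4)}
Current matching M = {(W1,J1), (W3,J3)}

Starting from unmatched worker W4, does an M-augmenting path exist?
Yes: W4 → J2

An M-augmenting path alternates non-matching / matching edges, starting and ending at unmatched vertices.
Path: W4 → J2
(J2 is unmatched in M, so the path is augmenting.)
Flipping edges along this path would increase |M| from 2 to 3.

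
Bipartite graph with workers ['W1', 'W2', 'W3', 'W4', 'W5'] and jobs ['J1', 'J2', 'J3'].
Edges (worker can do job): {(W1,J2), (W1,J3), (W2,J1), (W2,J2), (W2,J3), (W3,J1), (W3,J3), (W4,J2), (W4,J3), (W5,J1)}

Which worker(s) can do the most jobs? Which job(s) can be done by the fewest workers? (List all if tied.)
Most versatile: W2 (3 jobs); Least covered: J1, J2 (3 workers)

Worker degrees (jobs they can do): W1:2, W2:3, W3:2, W4:2, W5:1
Job degrees (workers who can do it): J1:3, J2:3, J3:4

Maximum worker degree is 3, achieved by: W2
Minimum job degree is 3, achieved by: J1, J2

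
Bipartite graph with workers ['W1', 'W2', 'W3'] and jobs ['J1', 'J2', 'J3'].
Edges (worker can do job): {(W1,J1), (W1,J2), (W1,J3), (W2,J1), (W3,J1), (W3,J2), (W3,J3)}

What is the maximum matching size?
Maximum matching size = 3

Maximum matching: {(W1,J3), (W2,J1), (W3,J2)}
Size: 3

This assigns 3 workers to 3 distinct jobs.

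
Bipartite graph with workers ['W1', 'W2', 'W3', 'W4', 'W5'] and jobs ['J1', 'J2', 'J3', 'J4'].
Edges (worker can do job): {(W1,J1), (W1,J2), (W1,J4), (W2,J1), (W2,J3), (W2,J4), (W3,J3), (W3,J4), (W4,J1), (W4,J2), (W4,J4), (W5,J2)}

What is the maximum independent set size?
Maximum independent set = 5

By König's theorem:
- Min vertex cover = Max matching = 4
- Max independent set = Total vertices - Min vertex cover
- Max independent set = 9 - 4 = 5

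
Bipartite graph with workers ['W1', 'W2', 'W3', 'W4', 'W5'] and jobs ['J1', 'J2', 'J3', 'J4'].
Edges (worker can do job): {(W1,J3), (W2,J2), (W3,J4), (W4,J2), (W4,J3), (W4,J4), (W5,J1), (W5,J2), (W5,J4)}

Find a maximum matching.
Matching: {(W2,J2), (W3,J4), (W4,J3), (W5,J1)}

Maximum matching (size 4):
  W2 → J2
  W3 → J4
  W4 → J3
  W5 → J1

Each worker is assigned to at most one job, and each job to at most one worker.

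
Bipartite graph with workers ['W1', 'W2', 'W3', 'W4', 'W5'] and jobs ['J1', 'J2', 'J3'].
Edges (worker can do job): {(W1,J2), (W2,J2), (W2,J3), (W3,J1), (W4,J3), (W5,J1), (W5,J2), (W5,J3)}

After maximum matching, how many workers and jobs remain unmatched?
Unmatched: 2 workers, 0 jobs

Maximum matching size: 3
Workers: 5 total, 3 matched, 2 unmatched
Jobs: 3 total, 3 matched, 0 unmatched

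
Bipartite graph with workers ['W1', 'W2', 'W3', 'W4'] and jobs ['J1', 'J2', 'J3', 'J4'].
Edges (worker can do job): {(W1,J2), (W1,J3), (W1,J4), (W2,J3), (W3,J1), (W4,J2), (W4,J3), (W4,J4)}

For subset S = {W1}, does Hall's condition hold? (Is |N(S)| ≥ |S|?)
Yes: |N(S)| = 3, |S| = 1

Subset S = {W1}
Neighbors N(S) = {J2, J3, J4}

|N(S)| = 3, |S| = 1
Hall's condition: |N(S)| ≥ |S| is satisfied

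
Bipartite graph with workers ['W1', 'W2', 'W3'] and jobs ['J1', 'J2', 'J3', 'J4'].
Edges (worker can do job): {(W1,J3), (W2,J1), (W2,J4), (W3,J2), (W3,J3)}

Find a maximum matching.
Matching: {(W1,J3), (W2,J1), (W3,J2)}

Maximum matching (size 3):
  W1 → J3
  W2 → J1
  W3 → J2

Each worker is assigned to at most one job, and each job to at most one worker.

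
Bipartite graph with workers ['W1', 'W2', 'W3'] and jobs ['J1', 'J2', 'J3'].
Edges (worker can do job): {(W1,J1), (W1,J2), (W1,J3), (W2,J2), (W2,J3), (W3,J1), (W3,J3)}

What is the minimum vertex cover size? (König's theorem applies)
Minimum vertex cover size = 3

By König's theorem: in bipartite graphs,
min vertex cover = max matching = 3

Maximum matching has size 3, so minimum vertex cover also has size 3.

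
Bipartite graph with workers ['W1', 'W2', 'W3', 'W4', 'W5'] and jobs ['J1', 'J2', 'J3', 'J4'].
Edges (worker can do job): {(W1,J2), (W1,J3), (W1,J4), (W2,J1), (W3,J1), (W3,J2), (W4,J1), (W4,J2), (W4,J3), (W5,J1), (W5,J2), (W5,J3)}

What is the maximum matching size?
Maximum matching size = 4

Maximum matching: {(W1,J4), (W3,J1), (W4,J3), (W5,J2)}
Size: 4

This assigns 4 workers to 4 distinct jobs.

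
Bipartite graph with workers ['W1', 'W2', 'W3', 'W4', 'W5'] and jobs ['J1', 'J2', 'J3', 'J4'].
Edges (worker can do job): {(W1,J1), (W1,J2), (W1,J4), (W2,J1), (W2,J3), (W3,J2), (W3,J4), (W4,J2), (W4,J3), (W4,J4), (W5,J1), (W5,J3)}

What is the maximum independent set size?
Maximum independent set = 5

By König's theorem:
- Min vertex cover = Max matching = 4
- Max independent set = Total vertices - Min vertex cover
- Max independent set = 9 - 4 = 5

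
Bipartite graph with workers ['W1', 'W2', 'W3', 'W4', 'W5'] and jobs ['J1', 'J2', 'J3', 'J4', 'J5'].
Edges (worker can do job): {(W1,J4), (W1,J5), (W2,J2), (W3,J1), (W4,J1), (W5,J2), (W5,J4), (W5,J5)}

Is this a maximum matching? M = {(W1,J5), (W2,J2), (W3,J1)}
No, size 3 is not maximum

Proposed matching has size 3.
Maximum matching size for this graph: 4.

This is NOT maximum - can be improved to size 4.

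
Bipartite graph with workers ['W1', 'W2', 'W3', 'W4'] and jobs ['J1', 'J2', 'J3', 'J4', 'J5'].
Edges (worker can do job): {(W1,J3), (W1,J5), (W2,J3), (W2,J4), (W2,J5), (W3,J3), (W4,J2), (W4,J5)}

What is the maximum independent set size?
Maximum independent set = 5

By König's theorem:
- Min vertex cover = Max matching = 4
- Max independent set = Total vertices - Min vertex cover
- Max independent set = 9 - 4 = 5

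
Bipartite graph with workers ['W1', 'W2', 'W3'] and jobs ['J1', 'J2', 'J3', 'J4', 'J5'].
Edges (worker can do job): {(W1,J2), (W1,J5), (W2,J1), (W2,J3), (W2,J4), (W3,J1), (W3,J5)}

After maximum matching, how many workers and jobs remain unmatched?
Unmatched: 0 workers, 2 jobs

Maximum matching size: 3
Workers: 3 total, 3 matched, 0 unmatched
Jobs: 5 total, 3 matched, 2 unmatched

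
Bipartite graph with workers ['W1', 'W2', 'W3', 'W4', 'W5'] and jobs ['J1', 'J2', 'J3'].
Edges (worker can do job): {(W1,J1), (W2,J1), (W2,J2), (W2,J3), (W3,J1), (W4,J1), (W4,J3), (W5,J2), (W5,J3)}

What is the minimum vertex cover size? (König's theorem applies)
Minimum vertex cover size = 3

By König's theorem: in bipartite graphs,
min vertex cover = max matching = 3

Maximum matching has size 3, so minimum vertex cover also has size 3.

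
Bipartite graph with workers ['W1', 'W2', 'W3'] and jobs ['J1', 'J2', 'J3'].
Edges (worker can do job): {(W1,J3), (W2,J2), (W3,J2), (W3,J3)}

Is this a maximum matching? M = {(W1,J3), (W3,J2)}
Yes, size 2 is maximum

Proposed matching has size 2.
Maximum matching size for this graph: 2.

This is a maximum matching.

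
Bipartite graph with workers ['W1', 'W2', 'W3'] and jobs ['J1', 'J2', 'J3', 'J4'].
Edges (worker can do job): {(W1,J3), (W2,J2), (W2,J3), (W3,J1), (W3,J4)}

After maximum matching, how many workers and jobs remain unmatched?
Unmatched: 0 workers, 1 jobs

Maximum matching size: 3
Workers: 3 total, 3 matched, 0 unmatched
Jobs: 4 total, 3 matched, 1 unmatched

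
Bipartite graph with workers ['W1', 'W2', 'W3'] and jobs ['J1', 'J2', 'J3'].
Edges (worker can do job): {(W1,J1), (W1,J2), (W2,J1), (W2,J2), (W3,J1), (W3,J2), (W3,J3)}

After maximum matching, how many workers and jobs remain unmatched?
Unmatched: 0 workers, 0 jobs

Maximum matching size: 3
Workers: 3 total, 3 matched, 0 unmatched
Jobs: 3 total, 3 matched, 0 unmatched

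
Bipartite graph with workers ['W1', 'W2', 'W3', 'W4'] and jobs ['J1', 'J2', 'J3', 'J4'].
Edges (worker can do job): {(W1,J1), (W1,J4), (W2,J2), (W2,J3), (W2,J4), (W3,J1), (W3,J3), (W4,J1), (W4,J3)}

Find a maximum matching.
Matching: {(W1,J4), (W2,J2), (W3,J3), (W4,J1)}

Maximum matching (size 4):
  W1 → J4
  W2 → J2
  W3 → J3
  W4 → J1

Each worker is assigned to at most one job, and each job to at most one worker.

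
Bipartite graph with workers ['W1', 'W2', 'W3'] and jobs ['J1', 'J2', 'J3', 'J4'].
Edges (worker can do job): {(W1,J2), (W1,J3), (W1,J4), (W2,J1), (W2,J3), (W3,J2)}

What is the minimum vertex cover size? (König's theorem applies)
Minimum vertex cover size = 3

By König's theorem: in bipartite graphs,
min vertex cover = max matching = 3

Maximum matching has size 3, so minimum vertex cover also has size 3.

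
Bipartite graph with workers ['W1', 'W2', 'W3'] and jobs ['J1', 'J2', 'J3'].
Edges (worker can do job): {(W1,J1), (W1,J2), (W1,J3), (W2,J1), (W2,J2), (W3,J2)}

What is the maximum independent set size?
Maximum independent set = 3

By König's theorem:
- Min vertex cover = Max matching = 3
- Max independent set = Total vertices - Min vertex cover
- Max independent set = 6 - 3 = 3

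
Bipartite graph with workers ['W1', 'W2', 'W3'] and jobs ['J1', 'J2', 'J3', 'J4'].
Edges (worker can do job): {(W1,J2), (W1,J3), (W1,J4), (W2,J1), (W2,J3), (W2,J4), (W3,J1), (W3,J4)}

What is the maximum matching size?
Maximum matching size = 3

Maximum matching: {(W1,J3), (W2,J4), (W3,J1)}
Size: 3

This assigns 3 workers to 3 distinct jobs.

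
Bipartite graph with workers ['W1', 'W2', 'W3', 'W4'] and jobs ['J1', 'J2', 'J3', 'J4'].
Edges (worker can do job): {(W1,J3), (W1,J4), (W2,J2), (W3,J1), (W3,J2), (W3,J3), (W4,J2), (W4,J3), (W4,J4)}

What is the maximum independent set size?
Maximum independent set = 4

By König's theorem:
- Min vertex cover = Max matching = 4
- Max independent set = Total vertices - Min vertex cover
- Max independent set = 8 - 4 = 4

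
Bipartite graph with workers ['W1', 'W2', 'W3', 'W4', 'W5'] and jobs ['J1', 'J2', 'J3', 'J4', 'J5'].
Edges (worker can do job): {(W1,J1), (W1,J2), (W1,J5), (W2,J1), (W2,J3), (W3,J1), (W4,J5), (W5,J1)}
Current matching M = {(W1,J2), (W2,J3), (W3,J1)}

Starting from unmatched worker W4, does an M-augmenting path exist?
Yes: W4 → J5

An M-augmenting path alternates non-matching / matching edges, starting and ending at unmatched vertices.
Path: W4 → J5
(J5 is unmatched in M, so the path is augmenting.)
Flipping edges along this path would increase |M| from 3 to 4.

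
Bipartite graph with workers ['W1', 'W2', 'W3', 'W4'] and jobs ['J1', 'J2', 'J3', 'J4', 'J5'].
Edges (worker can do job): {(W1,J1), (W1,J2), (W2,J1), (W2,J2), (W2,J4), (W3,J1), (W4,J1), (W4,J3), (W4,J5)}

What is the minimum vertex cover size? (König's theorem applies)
Minimum vertex cover size = 4

By König's theorem: in bipartite graphs,
min vertex cover = max matching = 4

Maximum matching has size 4, so minimum vertex cover also has size 4.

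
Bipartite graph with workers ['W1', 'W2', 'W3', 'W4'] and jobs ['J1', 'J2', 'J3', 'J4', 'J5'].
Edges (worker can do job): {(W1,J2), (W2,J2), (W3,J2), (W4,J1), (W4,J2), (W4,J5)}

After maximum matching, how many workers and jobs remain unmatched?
Unmatched: 2 workers, 3 jobs

Maximum matching size: 2
Workers: 4 total, 2 matched, 2 unmatched
Jobs: 5 total, 2 matched, 3 unmatched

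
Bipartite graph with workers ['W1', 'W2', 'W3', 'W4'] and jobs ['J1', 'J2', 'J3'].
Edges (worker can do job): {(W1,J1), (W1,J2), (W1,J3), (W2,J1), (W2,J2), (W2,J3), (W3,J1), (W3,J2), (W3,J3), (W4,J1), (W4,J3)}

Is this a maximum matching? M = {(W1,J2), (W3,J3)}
No, size 2 is not maximum

Proposed matching has size 2.
Maximum matching size for this graph: 3.

This is NOT maximum - can be improved to size 3.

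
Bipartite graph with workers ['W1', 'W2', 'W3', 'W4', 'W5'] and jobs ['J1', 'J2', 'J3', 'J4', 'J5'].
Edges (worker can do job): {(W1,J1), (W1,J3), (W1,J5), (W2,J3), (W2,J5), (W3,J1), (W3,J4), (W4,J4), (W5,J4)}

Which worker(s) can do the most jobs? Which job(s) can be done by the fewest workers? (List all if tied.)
Most versatile: W1 (3 jobs); Least covered: J2 (0 workers)

Worker degrees (jobs they can do): W1:3, W2:2, W3:2, W4:1, W5:1
Job degrees (workers who can do it): J1:2, J2:0, J3:2, J4:3, J5:2

Maximum worker degree is 3, achieved by: W1
Minimum job degree is 0, achieved by: J2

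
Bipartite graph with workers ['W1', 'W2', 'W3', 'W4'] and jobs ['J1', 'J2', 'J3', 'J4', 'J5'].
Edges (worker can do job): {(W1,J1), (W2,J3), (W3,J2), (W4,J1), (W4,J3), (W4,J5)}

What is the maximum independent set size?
Maximum independent set = 5

By König's theorem:
- Min vertex cover = Max matching = 4
- Max independent set = Total vertices - Min vertex cover
- Max independent set = 9 - 4 = 5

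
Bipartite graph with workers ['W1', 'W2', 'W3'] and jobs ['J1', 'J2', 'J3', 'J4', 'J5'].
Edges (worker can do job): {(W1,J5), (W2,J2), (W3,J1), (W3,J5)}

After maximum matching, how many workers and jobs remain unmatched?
Unmatched: 0 workers, 2 jobs

Maximum matching size: 3
Workers: 3 total, 3 matched, 0 unmatched
Jobs: 5 total, 3 matched, 2 unmatched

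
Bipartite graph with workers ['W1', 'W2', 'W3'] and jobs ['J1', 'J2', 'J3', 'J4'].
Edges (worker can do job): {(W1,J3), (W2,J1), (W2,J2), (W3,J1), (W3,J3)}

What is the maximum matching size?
Maximum matching size = 3

Maximum matching: {(W1,J3), (W2,J2), (W3,J1)}
Size: 3

This assigns 3 workers to 3 distinct jobs.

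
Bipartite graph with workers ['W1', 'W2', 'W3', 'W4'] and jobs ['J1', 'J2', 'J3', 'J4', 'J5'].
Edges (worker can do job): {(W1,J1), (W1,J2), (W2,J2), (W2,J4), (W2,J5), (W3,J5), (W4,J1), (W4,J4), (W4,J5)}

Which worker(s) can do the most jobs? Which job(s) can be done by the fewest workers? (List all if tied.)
Most versatile: W2, W4 (3 jobs); Least covered: J3 (0 workers)

Worker degrees (jobs they can do): W1:2, W2:3, W3:1, W4:3
Job degrees (workers who can do it): J1:2, J2:2, J3:0, J4:2, J5:3

Maximum worker degree is 3, achieved by: W2, W4
Minimum job degree is 0, achieved by: J3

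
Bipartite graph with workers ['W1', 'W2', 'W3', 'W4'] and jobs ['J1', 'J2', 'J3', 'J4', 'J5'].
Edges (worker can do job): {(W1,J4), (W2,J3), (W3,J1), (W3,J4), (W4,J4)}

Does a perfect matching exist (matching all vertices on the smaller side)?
No, maximum matching has size 3 < 4

Maximum matching has size 3, need 4 for perfect matching.
Unmatched workers: ['W1']
Unmatched jobs: ['J5', 'J2']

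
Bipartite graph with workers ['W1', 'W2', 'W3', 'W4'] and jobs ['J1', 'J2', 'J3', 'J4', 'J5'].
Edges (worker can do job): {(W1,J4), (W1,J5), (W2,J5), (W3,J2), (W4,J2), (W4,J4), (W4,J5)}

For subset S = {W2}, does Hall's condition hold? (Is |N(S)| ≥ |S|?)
Yes: |N(S)| = 1, |S| = 1

Subset S = {W2}
Neighbors N(S) = {J5}

|N(S)| = 1, |S| = 1
Hall's condition: |N(S)| ≥ |S| is satisfied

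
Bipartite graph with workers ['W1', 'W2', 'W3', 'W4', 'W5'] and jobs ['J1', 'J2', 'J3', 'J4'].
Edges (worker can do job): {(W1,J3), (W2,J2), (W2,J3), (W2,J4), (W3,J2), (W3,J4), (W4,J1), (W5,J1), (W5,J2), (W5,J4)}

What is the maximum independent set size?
Maximum independent set = 5

By König's theorem:
- Min vertex cover = Max matching = 4
- Max independent set = Total vertices - Min vertex cover
- Max independent set = 9 - 4 = 5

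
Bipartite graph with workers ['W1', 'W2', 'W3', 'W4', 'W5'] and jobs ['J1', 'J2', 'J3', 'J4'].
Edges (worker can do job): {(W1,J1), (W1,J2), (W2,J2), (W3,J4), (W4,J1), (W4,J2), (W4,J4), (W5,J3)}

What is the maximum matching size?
Maximum matching size = 4

Maximum matching: {(W1,J1), (W3,J4), (W4,J2), (W5,J3)}
Size: 4

This assigns 4 workers to 4 distinct jobs.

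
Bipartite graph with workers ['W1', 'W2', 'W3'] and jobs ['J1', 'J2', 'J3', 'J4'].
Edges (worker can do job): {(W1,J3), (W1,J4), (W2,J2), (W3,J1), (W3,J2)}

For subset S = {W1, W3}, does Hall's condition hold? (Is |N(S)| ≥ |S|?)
Yes: |N(S)| = 4, |S| = 2

Subset S = {W1, W3}
Neighbors N(S) = {J1, J2, J3, J4}

|N(S)| = 4, |S| = 2
Hall's condition: |N(S)| ≥ |S| is satisfied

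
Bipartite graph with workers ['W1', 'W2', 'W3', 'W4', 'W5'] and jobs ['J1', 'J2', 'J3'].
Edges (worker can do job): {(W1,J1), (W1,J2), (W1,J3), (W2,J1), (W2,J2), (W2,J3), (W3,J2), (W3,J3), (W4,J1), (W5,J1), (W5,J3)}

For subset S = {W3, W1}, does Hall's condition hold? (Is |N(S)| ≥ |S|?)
Yes: |N(S)| = 3, |S| = 2

Subset S = {W3, W1}
Neighbors N(S) = {J1, J2, J3}

|N(S)| = 3, |S| = 2
Hall's condition: |N(S)| ≥ |S| is satisfied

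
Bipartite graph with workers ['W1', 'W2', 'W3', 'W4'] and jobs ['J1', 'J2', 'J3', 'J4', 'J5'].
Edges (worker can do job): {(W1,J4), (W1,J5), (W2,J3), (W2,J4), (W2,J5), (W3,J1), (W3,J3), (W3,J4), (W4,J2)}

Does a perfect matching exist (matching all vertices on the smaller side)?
Yes, perfect matching exists (size 4)

Perfect matching: {(W1,J5), (W2,J4), (W3,J3), (W4,J2)}
All 4 vertices on the smaller side are matched.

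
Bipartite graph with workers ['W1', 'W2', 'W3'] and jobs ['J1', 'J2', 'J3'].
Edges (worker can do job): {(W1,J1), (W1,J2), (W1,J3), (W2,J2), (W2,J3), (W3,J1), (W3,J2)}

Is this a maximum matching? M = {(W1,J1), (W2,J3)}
No, size 2 is not maximum

Proposed matching has size 2.
Maximum matching size for this graph: 3.

This is NOT maximum - can be improved to size 3.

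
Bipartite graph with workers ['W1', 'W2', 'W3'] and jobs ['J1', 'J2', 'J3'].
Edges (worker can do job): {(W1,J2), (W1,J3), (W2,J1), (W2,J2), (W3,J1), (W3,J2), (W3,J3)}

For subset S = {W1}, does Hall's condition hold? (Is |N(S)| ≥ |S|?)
Yes: |N(S)| = 2, |S| = 1

Subset S = {W1}
Neighbors N(S) = {J2, J3}

|N(S)| = 2, |S| = 1
Hall's condition: |N(S)| ≥ |S| is satisfied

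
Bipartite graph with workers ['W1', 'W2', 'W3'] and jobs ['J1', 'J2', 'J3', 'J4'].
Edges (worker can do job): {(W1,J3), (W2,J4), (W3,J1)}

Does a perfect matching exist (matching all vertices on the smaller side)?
Yes, perfect matching exists (size 3)

Perfect matching: {(W1,J3), (W2,J4), (W3,J1)}
All 3 vertices on the smaller side are matched.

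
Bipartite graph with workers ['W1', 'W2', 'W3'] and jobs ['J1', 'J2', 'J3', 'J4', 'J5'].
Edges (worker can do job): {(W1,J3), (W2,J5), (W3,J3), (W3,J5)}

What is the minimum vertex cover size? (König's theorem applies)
Minimum vertex cover size = 2

By König's theorem: in bipartite graphs,
min vertex cover = max matching = 2

Maximum matching has size 2, so minimum vertex cover also has size 2.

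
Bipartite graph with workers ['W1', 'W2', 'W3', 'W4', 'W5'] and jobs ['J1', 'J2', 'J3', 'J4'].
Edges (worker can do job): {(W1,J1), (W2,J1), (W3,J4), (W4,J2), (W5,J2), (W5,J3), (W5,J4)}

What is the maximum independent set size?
Maximum independent set = 5

By König's theorem:
- Min vertex cover = Max matching = 4
- Max independent set = Total vertices - Min vertex cover
- Max independent set = 9 - 4 = 5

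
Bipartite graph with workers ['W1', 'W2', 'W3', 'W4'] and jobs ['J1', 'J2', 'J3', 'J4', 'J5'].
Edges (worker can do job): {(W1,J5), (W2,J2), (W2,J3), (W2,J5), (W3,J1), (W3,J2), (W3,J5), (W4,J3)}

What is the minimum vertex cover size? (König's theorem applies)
Minimum vertex cover size = 4

By König's theorem: in bipartite graphs,
min vertex cover = max matching = 4

Maximum matching has size 4, so minimum vertex cover also has size 4.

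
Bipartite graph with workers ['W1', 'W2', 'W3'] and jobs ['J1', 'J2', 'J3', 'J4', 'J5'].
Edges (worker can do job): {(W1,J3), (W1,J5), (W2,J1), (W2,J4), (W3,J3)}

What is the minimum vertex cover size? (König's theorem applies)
Minimum vertex cover size = 3

By König's theorem: in bipartite graphs,
min vertex cover = max matching = 3

Maximum matching has size 3, so minimum vertex cover also has size 3.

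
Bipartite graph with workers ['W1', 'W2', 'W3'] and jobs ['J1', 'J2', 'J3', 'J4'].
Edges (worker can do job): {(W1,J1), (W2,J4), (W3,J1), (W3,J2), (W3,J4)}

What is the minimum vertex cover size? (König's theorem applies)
Minimum vertex cover size = 3

By König's theorem: in bipartite graphs,
min vertex cover = max matching = 3

Maximum matching has size 3, so minimum vertex cover also has size 3.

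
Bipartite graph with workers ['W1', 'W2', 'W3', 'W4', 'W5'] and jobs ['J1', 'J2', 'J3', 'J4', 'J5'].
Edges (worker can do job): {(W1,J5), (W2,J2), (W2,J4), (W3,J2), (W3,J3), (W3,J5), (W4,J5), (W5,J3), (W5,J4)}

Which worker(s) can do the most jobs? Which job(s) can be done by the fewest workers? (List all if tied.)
Most versatile: W3 (3 jobs); Least covered: J1 (0 workers)

Worker degrees (jobs they can do): W1:1, W2:2, W3:3, W4:1, W5:2
Job degrees (workers who can do it): J1:0, J2:2, J3:2, J4:2, J5:3

Maximum worker degree is 3, achieved by: W3
Minimum job degree is 0, achieved by: J1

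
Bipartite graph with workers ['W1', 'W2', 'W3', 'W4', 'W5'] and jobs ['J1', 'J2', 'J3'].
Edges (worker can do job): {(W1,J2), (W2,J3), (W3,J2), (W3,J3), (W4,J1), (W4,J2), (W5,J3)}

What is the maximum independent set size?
Maximum independent set = 5

By König's theorem:
- Min vertex cover = Max matching = 3
- Max independent set = Total vertices - Min vertex cover
- Max independent set = 8 - 3 = 5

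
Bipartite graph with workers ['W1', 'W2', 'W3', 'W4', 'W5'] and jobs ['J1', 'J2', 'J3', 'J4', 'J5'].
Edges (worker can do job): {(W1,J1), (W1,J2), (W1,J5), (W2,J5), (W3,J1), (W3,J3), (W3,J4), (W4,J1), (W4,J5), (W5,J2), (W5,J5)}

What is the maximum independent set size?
Maximum independent set = 6

By König's theorem:
- Min vertex cover = Max matching = 4
- Max independent set = Total vertices - Min vertex cover
- Max independent set = 10 - 4 = 6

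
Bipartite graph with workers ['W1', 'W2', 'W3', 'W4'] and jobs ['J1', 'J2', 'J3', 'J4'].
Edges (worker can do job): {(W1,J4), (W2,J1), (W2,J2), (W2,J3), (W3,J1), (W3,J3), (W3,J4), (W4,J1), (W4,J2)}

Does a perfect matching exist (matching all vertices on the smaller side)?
Yes, perfect matching exists (size 4)

Perfect matching: {(W1,J4), (W2,J2), (W3,J3), (W4,J1)}
All 4 vertices on the smaller side are matched.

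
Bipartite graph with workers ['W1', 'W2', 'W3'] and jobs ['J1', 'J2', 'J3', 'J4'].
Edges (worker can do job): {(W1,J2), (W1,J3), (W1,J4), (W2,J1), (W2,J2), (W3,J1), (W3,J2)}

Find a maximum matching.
Matching: {(W1,J4), (W2,J1), (W3,J2)}

Maximum matching (size 3):
  W1 → J4
  W2 → J1
  W3 → J2

Each worker is assigned to at most one job, and each job to at most one worker.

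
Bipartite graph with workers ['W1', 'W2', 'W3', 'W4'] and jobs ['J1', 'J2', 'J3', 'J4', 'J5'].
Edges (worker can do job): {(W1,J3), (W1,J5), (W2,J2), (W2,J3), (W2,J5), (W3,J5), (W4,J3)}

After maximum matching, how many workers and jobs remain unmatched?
Unmatched: 1 workers, 2 jobs

Maximum matching size: 3
Workers: 4 total, 3 matched, 1 unmatched
Jobs: 5 total, 3 matched, 2 unmatched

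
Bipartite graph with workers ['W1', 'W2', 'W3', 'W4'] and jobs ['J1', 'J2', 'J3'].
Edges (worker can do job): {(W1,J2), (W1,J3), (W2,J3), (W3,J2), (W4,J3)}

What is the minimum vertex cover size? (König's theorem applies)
Minimum vertex cover size = 2

By König's theorem: in bipartite graphs,
min vertex cover = max matching = 2

Maximum matching has size 2, so minimum vertex cover also has size 2.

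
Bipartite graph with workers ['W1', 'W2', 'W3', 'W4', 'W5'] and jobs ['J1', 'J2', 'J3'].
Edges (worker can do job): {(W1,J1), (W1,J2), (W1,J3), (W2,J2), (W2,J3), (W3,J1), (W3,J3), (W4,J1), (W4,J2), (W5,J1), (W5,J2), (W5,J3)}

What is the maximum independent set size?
Maximum independent set = 5

By König's theorem:
- Min vertex cover = Max matching = 3
- Max independent set = Total vertices - Min vertex cover
- Max independent set = 8 - 3 = 5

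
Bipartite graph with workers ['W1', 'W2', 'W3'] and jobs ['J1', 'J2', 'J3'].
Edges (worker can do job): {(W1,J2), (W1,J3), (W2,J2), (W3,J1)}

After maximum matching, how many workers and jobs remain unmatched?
Unmatched: 0 workers, 0 jobs

Maximum matching size: 3
Workers: 3 total, 3 matched, 0 unmatched
Jobs: 3 total, 3 matched, 0 unmatched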